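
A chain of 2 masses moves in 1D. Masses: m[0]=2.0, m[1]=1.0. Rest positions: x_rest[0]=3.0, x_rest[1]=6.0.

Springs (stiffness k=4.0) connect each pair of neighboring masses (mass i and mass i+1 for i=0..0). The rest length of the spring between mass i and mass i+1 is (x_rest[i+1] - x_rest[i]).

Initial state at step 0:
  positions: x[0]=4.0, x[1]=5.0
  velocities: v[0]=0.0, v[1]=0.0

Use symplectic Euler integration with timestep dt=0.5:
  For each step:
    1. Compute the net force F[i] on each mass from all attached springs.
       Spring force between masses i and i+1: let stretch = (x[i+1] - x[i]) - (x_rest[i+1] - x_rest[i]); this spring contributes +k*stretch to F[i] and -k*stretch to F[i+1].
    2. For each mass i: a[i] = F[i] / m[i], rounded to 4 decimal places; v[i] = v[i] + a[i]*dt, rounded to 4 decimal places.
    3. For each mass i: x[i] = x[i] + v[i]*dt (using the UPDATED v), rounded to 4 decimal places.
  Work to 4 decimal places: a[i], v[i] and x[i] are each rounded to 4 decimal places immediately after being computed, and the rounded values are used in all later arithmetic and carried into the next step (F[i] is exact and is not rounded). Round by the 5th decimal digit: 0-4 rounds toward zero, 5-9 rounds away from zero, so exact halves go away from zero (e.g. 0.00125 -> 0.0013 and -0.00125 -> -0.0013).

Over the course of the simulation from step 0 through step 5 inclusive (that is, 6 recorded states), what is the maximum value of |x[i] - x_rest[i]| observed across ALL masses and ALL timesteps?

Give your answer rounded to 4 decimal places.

Step 0: x=[4.0000 5.0000] v=[0.0000 0.0000]
Step 1: x=[3.0000 7.0000] v=[-2.0000 4.0000]
Step 2: x=[2.5000 8.0000] v=[-1.0000 2.0000]
Step 3: x=[3.2500 6.5000] v=[1.5000 -3.0000]
Step 4: x=[4.1250 4.7500] v=[1.7500 -3.5000]
Step 5: x=[3.8125 5.3750] v=[-0.6250 1.2500]
Max displacement = 2.0000

Answer: 2.0000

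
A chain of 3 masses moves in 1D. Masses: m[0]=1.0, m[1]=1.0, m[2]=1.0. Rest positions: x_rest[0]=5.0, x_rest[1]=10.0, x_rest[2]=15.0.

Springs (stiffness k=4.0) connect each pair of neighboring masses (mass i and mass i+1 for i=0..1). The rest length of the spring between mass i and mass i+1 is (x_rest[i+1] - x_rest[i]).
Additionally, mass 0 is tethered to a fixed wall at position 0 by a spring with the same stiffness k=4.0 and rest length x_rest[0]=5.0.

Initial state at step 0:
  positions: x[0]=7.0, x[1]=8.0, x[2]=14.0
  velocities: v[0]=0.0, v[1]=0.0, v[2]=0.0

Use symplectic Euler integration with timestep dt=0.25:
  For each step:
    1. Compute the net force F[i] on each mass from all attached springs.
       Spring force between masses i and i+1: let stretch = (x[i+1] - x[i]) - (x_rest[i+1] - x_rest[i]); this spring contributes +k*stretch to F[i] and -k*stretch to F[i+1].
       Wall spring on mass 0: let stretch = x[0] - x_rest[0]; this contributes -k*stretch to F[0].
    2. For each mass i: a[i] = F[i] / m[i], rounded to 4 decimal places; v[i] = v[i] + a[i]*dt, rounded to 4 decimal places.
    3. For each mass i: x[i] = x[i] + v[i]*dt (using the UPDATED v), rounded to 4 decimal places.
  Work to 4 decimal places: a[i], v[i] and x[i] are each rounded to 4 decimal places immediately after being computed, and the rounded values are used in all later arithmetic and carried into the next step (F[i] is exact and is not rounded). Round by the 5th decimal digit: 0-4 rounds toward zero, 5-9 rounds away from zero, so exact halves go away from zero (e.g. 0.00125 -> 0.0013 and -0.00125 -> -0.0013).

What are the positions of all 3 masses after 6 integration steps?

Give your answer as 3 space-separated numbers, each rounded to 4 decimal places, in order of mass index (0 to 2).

Answer: 5.8484 7.7578 16.2117

Derivation:
Step 0: x=[7.0000 8.0000 14.0000] v=[0.0000 0.0000 0.0000]
Step 1: x=[5.5000 9.2500 13.7500] v=[-6.0000 5.0000 -1.0000]
Step 2: x=[3.5625 10.6875 13.6250] v=[-7.7500 5.7500 -0.5000]
Step 3: x=[2.5156 11.0781 14.0156] v=[-4.1875 1.5625 1.5625]
Step 4: x=[2.9805 10.0625 14.9219] v=[1.8594 -4.0625 3.6250]
Step 5: x=[4.4707 8.4912 15.8633] v=[5.9609 -6.2851 3.7656]
Step 6: x=[5.8484 7.7578 16.2117] v=[5.5107 -2.9335 1.3935]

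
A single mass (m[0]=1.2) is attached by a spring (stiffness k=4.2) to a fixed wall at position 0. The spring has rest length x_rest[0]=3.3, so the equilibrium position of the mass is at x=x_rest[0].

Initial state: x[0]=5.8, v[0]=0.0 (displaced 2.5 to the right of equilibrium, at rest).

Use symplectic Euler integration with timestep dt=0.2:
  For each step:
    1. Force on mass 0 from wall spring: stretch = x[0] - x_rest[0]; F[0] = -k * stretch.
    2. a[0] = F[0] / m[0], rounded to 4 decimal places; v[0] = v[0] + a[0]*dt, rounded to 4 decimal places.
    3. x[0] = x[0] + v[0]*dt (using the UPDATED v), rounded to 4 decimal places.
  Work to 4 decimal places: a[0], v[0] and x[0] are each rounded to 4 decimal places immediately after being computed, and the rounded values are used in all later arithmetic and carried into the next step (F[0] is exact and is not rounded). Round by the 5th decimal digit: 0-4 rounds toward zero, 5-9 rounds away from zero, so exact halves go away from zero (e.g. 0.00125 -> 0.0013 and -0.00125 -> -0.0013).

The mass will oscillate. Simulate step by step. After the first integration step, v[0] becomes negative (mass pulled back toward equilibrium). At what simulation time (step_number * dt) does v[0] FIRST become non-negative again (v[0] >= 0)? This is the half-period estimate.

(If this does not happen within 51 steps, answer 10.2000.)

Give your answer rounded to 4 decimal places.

Answer: 1.8000

Derivation:
Step 0: x=[5.8000] v=[0.0000]
Step 1: x=[5.4500] v=[-1.7500]
Step 2: x=[4.7990] v=[-3.2550]
Step 3: x=[3.9381] v=[-4.3043]
Step 4: x=[2.9879] v=[-4.7510]
Step 5: x=[2.0814] v=[-4.5325]
Step 6: x=[1.3455] v=[-3.6795]
Step 7: x=[0.8832] v=[-2.3113]
Step 8: x=[0.7593] v=[-0.6195]
Step 9: x=[0.9911] v=[1.1590]
First v>=0 after going negative at step 9, time=1.8000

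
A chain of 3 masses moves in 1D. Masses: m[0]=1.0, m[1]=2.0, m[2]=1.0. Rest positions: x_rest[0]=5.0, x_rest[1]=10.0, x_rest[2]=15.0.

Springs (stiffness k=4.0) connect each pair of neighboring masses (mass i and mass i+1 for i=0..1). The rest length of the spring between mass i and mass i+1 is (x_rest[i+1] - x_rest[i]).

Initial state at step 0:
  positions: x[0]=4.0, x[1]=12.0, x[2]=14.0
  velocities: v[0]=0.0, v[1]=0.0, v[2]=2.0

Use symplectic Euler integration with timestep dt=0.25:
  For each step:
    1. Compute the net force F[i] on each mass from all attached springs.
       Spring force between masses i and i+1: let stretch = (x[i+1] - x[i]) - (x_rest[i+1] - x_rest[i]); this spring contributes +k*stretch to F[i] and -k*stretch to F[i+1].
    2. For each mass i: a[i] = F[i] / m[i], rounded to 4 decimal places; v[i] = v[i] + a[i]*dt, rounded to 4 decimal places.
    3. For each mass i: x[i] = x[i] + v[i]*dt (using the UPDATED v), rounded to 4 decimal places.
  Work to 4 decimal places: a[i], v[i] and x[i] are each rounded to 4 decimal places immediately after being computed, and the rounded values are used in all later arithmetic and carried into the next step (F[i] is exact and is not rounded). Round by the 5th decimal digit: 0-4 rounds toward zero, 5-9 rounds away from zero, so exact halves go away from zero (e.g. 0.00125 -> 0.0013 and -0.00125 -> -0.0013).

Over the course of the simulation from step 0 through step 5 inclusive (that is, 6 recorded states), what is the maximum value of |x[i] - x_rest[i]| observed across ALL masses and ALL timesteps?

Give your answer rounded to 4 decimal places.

Step 0: x=[4.0000 12.0000 14.0000] v=[0.0000 0.0000 2.0000]
Step 1: x=[4.7500 11.2500 15.2500] v=[3.0000 -3.0000 5.0000]
Step 2: x=[5.8750 10.1875 16.7500] v=[4.5000 -4.2500 6.0000]
Step 3: x=[6.8281 9.4063 17.8594] v=[3.8125 -3.1250 4.4375]
Step 4: x=[7.1758 9.3594 18.1055] v=[1.3907 -0.1876 0.9844]
Step 5: x=[6.8194 10.1328 17.4151] v=[-1.4257 3.0937 -2.7617]
Max displacement = 3.1055

Answer: 3.1055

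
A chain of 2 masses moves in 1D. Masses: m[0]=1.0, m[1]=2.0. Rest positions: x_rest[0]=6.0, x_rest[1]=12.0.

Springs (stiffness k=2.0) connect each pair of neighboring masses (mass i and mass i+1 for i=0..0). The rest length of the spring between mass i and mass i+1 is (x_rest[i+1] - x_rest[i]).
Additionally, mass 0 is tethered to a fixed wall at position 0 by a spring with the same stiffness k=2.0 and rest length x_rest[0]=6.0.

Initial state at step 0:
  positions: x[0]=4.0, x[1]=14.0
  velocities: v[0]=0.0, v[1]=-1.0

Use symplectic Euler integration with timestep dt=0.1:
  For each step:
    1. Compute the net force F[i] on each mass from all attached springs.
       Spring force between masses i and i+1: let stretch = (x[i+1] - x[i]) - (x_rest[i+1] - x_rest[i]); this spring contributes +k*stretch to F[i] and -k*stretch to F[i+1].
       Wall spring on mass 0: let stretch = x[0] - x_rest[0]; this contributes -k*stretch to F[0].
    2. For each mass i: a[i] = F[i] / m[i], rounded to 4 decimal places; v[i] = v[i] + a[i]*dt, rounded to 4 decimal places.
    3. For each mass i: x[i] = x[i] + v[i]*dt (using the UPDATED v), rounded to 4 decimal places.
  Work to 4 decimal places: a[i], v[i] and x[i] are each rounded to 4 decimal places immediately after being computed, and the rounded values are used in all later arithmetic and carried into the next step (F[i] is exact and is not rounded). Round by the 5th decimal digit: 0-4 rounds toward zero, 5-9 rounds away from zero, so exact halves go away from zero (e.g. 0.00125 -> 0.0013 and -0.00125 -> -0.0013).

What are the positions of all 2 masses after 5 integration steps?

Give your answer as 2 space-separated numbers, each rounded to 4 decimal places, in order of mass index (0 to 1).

Answer: 5.5732 12.9734

Derivation:
Step 0: x=[4.0000 14.0000] v=[0.0000 -1.0000]
Step 1: x=[4.1200 13.8600] v=[1.2000 -1.4000]
Step 2: x=[4.3524 13.6826] v=[2.3240 -1.7740]
Step 3: x=[4.6844 13.4719] v=[3.3196 -2.1070]
Step 4: x=[5.0984 13.2333] v=[4.1402 -2.3858]
Step 5: x=[5.5732 12.9734] v=[4.7475 -2.5993]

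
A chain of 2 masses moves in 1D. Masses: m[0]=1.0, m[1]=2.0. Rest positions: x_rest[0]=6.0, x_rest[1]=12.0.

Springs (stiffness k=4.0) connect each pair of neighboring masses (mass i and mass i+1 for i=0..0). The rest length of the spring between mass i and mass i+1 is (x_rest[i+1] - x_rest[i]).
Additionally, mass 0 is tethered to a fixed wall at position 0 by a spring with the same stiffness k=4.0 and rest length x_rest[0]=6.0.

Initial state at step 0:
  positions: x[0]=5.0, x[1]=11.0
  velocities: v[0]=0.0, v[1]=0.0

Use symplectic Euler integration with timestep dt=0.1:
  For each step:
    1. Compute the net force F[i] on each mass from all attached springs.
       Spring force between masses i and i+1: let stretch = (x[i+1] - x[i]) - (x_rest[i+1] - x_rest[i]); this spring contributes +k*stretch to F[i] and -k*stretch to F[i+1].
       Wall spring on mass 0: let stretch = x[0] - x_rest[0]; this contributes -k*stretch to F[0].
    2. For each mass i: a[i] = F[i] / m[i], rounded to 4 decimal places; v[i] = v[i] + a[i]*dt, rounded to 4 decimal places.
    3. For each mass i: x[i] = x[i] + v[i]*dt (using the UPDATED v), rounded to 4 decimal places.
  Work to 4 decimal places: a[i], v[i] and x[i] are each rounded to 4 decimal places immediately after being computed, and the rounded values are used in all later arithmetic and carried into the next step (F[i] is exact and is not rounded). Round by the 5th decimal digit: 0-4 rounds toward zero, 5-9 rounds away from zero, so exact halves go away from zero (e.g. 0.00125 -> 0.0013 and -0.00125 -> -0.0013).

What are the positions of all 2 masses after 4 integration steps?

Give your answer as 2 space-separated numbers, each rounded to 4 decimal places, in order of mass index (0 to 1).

Answer: 5.3540 11.0114

Derivation:
Step 0: x=[5.0000 11.0000] v=[0.0000 0.0000]
Step 1: x=[5.0400 11.0000] v=[0.4000 0.0000]
Step 2: x=[5.1168 11.0008] v=[0.7680 0.0080]
Step 3: x=[5.2243 11.0039] v=[1.0749 0.0312]
Step 4: x=[5.3540 11.0114] v=[1.2970 0.0753]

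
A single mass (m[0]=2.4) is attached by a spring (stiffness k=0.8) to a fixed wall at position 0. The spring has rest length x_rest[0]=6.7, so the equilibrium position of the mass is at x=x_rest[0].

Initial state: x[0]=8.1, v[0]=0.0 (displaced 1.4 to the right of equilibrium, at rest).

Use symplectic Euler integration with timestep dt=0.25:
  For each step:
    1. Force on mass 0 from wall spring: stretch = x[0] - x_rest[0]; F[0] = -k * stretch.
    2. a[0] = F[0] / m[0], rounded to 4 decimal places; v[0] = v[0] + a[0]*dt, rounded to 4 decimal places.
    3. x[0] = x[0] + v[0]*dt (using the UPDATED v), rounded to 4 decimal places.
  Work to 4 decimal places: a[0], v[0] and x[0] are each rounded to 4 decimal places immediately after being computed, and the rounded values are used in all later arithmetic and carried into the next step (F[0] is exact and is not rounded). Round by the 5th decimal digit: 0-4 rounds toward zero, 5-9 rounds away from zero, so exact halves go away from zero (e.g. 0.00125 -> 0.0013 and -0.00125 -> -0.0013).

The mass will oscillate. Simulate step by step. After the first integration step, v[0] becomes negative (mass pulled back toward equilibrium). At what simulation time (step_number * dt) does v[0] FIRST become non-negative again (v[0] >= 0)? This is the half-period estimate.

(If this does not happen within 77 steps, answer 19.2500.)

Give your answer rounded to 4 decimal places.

Step 0: x=[8.1000] v=[0.0000]
Step 1: x=[8.0708] v=[-0.1167]
Step 2: x=[8.0131] v=[-0.2309]
Step 3: x=[7.9280] v=[-0.3403]
Step 4: x=[7.8174] v=[-0.4426]
Step 5: x=[7.6835] v=[-0.5357]
Step 6: x=[7.5291] v=[-0.6177]
Step 7: x=[7.3574] v=[-0.6868]
Step 8: x=[7.1720] v=[-0.7416]
Step 9: x=[6.9768] v=[-0.7809]
Step 10: x=[6.7758] v=[-0.8040]
Step 11: x=[6.5732] v=[-0.8103]
Step 12: x=[6.3733] v=[-0.7997]
Step 13: x=[6.1802] v=[-0.7725]
Step 14: x=[5.9979] v=[-0.7292]
Step 15: x=[5.8302] v=[-0.6707]
Step 16: x=[5.6807] v=[-0.5982]
Step 17: x=[5.5524] v=[-0.5133]
Step 18: x=[5.4480] v=[-0.4177]
Step 19: x=[5.3697] v=[-0.3134]
Step 20: x=[5.3191] v=[-0.2026]
Step 21: x=[5.2972] v=[-0.0875]
Step 22: x=[5.3046] v=[0.0294]
First v>=0 after going negative at step 22, time=5.5000

Answer: 5.5000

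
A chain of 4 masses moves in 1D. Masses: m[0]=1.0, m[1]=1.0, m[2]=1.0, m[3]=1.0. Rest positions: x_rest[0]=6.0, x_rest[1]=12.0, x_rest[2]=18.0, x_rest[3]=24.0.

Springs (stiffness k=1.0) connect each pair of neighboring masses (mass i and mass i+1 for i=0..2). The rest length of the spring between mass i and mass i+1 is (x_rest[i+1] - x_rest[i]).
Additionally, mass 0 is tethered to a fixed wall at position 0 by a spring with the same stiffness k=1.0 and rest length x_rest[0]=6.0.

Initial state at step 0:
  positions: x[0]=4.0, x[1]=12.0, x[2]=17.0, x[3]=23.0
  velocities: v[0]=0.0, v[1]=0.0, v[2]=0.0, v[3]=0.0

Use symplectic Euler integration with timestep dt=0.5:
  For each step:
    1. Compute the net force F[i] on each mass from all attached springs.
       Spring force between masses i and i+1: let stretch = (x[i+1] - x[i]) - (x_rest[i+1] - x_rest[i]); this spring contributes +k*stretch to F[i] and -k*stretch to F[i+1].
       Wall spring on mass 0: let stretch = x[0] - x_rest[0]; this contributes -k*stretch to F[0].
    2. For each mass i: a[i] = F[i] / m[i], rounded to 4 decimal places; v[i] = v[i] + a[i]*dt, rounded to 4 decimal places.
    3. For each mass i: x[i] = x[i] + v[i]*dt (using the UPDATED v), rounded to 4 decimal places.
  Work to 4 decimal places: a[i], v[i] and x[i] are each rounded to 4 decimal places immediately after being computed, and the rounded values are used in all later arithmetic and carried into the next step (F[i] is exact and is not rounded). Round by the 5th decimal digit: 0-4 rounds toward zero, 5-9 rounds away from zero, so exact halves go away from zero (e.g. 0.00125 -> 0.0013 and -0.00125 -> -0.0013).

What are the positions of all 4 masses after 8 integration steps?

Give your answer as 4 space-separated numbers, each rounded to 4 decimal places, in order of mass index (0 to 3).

Step 0: x=[4.0000 12.0000 17.0000 23.0000] v=[0.0000 0.0000 0.0000 0.0000]
Step 1: x=[5.0000 11.2500 17.2500 23.0000] v=[2.0000 -1.5000 0.5000 0.0000]
Step 2: x=[6.3125 10.4375 17.4375 23.0625] v=[2.6250 -1.6250 0.3750 0.1250]
Step 3: x=[7.0782 10.3438 17.2813 23.2188] v=[1.5313 -0.1875 -0.3125 0.3125]
Step 4: x=[6.8907 11.1681 16.8751 23.3907] v=[-0.3750 1.6485 -0.8125 0.3438]
Step 5: x=[6.0499 12.3498 16.6710 23.4337] v=[-1.6817 2.3633 -0.4082 0.0860]
Step 6: x=[5.2716 13.0368 17.0773 23.2860] v=[-1.5567 1.3740 0.8126 -0.2954]
Step 7: x=[5.1167 12.7926 18.0257 23.0861] v=[-0.3099 -0.4884 1.8967 -0.3998]
Step 8: x=[5.6016 11.9377 18.9309 23.1211] v=[0.9697 -1.7098 1.8104 0.0700]

Answer: 5.6016 11.9377 18.9309 23.1211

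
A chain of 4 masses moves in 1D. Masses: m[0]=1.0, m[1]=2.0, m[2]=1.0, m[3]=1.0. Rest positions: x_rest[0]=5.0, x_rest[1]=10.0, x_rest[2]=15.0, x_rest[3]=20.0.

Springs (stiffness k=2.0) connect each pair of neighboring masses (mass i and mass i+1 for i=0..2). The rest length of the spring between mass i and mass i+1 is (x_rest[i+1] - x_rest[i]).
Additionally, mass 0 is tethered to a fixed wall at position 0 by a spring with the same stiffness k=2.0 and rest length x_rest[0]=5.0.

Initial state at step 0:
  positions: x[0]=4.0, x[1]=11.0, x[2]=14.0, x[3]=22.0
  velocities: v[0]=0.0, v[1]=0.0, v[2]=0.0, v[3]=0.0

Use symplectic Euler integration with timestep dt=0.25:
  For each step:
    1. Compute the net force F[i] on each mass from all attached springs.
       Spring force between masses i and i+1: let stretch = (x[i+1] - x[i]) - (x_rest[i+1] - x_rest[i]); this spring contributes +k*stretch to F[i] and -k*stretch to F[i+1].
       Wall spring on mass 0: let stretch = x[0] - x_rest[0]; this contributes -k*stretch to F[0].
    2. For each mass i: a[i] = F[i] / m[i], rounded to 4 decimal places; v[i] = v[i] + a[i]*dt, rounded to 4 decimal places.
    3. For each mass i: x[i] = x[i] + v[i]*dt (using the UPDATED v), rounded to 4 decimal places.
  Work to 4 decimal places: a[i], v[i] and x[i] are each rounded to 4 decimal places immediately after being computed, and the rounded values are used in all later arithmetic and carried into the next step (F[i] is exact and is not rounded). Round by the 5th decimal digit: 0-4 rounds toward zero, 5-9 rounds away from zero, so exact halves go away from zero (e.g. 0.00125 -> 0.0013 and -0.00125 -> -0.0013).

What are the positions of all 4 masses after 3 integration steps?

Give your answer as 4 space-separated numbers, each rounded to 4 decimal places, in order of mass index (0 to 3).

Answer: 5.6680 9.9346 16.6641 20.3301

Derivation:
Step 0: x=[4.0000 11.0000 14.0000 22.0000] v=[0.0000 0.0000 0.0000 0.0000]
Step 1: x=[4.3750 10.7500 14.6250 21.6250] v=[1.5000 -1.0000 2.5000 -1.5000]
Step 2: x=[5.0000 10.3438 15.6406 21.0000] v=[2.5000 -1.6250 4.0625 -2.5000]
Step 3: x=[5.6680 9.9346 16.6641 20.3301] v=[2.6719 -1.6368 4.0938 -2.6797]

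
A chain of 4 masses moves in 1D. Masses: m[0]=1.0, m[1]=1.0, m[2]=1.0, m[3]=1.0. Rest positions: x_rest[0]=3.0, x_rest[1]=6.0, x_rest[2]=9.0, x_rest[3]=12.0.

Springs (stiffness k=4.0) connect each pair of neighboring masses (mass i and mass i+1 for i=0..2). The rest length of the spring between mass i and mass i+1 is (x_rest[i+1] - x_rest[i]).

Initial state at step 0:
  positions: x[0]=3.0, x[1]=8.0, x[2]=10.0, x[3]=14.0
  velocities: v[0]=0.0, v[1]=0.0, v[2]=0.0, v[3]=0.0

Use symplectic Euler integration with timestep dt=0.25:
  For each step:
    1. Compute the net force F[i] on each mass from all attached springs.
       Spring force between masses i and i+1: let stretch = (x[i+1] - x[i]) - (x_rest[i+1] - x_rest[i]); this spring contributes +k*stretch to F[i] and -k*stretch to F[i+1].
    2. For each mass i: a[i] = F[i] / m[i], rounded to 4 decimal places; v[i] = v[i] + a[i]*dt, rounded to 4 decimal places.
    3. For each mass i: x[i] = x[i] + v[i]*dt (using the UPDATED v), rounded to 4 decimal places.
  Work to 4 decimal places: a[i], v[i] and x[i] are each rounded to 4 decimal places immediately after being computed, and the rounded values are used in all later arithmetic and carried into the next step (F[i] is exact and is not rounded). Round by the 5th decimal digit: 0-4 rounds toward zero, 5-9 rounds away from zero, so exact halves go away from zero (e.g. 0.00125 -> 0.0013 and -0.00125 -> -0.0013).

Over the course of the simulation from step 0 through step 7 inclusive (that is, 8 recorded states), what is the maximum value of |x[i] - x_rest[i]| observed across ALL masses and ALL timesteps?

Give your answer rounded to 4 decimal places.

Step 0: x=[3.0000 8.0000 10.0000 14.0000] v=[0.0000 0.0000 0.0000 0.0000]
Step 1: x=[3.5000 7.2500 10.5000 13.7500] v=[2.0000 -3.0000 2.0000 -1.0000]
Step 2: x=[4.1875 6.3750 11.0000 13.4375] v=[2.7500 -3.5000 2.0000 -1.2500]
Step 3: x=[4.6719 6.1094 10.9531 13.2656] v=[1.9375 -1.0625 -0.1875 -0.6875]
Step 4: x=[4.7657 6.6953 10.2734 13.2656] v=[0.3750 2.3437 -2.7187 0.0000]
Step 5: x=[4.5919 7.6934 9.4473 13.2676] v=[-0.6954 3.9922 -3.3046 0.0078]
Step 6: x=[4.4434 8.3546 9.1378 13.0645] v=[-0.5939 2.6446 -1.2382 -0.8125]
Step 7: x=[4.5227 8.2338 9.6141 12.6297] v=[0.3173 -0.4834 1.9053 -1.7392]
Max displacement = 2.3546

Answer: 2.3546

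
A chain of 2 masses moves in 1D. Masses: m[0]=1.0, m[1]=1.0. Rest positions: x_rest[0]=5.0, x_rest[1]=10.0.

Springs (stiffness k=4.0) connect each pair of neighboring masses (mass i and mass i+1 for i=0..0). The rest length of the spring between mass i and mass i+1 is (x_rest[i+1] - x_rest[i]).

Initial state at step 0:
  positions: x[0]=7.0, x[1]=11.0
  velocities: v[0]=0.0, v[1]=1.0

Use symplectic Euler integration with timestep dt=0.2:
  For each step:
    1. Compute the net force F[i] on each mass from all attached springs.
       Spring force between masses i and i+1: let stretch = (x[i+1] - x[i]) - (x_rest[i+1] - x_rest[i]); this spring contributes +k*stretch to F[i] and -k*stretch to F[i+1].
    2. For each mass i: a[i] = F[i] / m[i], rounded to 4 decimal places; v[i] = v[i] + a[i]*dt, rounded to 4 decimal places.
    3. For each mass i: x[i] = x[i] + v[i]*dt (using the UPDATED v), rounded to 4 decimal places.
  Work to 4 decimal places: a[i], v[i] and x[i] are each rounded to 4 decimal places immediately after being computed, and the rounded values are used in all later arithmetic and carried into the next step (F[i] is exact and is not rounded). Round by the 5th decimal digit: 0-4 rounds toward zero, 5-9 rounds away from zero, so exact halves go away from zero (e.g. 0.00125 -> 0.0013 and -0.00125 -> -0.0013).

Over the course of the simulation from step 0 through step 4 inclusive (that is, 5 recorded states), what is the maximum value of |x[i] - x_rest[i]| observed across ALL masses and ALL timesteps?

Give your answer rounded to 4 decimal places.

Step 0: x=[7.0000 11.0000] v=[0.0000 1.0000]
Step 1: x=[6.8400 11.3600] v=[-0.8000 1.8000]
Step 2: x=[6.6032 11.7968] v=[-1.1840 2.1840]
Step 3: x=[6.3974 12.2026] v=[-1.0291 2.0291]
Step 4: x=[6.3204 12.4796] v=[-0.3849 1.3849]
Max displacement = 2.4796

Answer: 2.4796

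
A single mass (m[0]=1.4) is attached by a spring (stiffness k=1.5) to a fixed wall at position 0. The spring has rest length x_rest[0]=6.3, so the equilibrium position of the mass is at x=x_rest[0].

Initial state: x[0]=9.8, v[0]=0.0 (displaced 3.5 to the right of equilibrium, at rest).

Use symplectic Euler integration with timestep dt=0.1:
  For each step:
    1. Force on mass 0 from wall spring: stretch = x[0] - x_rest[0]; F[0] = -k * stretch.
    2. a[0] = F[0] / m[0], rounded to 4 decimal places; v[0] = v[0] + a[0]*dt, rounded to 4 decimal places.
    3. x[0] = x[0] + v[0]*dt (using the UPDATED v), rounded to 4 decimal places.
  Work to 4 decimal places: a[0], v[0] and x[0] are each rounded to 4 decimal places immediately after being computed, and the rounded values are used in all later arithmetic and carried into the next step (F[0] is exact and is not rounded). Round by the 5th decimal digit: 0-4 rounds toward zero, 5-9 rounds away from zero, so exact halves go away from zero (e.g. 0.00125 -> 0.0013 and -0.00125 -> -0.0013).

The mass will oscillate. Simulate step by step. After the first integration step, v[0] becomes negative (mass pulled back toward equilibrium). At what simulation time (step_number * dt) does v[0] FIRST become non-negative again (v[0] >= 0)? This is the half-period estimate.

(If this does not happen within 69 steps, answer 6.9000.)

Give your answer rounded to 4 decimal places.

Answer: 3.1000

Derivation:
Step 0: x=[9.8000] v=[0.0000]
Step 1: x=[9.7625] v=[-0.3750]
Step 2: x=[9.6879] v=[-0.7460]
Step 3: x=[9.5770] v=[-1.1090]
Step 4: x=[9.4310] v=[-1.4601]
Step 5: x=[9.2514] v=[-1.7956]
Step 6: x=[9.0402] v=[-2.1118]
Step 7: x=[8.7997] v=[-2.4054]
Step 8: x=[8.5324] v=[-2.6732]
Step 9: x=[8.2412] v=[-2.9124]
Step 10: x=[7.9292] v=[-3.1204]
Step 11: x=[7.5997] v=[-3.2950]
Step 12: x=[7.2563] v=[-3.4343]
Step 13: x=[6.9026] v=[-3.5368]
Step 14: x=[6.5425] v=[-3.6014]
Step 15: x=[6.1798] v=[-3.6274]
Step 16: x=[5.8184] v=[-3.6145]
Step 17: x=[5.4621] v=[-3.5629]
Step 18: x=[5.1148] v=[-3.4731]
Step 19: x=[4.7802] v=[-3.3461]
Step 20: x=[4.4619] v=[-3.1833]
Step 21: x=[4.1633] v=[-2.9864]
Step 22: x=[3.8876] v=[-2.7575]
Step 23: x=[3.6377] v=[-2.4990]
Step 24: x=[3.4163] v=[-2.2138]
Step 25: x=[3.2258] v=[-1.9048]
Step 26: x=[3.0683] v=[-1.5754]
Step 27: x=[2.9454] v=[-1.2292]
Step 28: x=[2.8584] v=[-0.8698]
Step 29: x=[2.8083] v=[-0.5011]
Step 30: x=[2.7956] v=[-0.1270]
Step 31: x=[2.8205] v=[0.2485]
First v>=0 after going negative at step 31, time=3.1000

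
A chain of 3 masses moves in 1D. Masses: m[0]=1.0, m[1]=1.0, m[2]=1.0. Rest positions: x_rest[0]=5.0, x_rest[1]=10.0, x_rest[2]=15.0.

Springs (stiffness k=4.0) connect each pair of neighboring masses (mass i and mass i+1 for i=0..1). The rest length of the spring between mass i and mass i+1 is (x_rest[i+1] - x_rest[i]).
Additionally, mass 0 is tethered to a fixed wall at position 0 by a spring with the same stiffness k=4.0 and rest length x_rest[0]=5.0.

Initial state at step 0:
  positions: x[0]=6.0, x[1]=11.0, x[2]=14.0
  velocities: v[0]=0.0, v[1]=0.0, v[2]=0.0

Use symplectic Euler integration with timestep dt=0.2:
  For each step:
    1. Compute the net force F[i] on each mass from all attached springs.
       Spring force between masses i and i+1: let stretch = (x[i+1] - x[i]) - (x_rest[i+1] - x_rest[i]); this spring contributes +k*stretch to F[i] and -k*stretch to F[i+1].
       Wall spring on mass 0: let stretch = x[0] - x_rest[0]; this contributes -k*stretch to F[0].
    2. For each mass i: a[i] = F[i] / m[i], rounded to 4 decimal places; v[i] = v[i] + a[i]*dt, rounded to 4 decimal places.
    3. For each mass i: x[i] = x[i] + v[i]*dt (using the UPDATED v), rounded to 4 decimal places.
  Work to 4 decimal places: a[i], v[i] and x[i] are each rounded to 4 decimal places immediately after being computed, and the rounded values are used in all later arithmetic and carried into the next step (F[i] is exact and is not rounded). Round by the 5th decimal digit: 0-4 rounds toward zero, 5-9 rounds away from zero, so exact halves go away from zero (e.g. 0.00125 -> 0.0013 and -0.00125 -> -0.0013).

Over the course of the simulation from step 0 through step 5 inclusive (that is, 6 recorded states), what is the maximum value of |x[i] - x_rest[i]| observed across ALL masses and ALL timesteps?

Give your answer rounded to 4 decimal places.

Step 0: x=[6.0000 11.0000 14.0000] v=[0.0000 0.0000 0.0000]
Step 1: x=[5.8400 10.6800 14.3200] v=[-0.8000 -1.6000 1.6000]
Step 2: x=[5.5200 10.1680 14.8576] v=[-1.6000 -2.5600 2.6880]
Step 3: x=[5.0605 9.6627 15.4449] v=[-2.2976 -2.5267 2.9363]
Step 4: x=[4.5277 9.3462 15.9070] v=[-2.6642 -1.5827 2.3105]
Step 5: x=[4.0414 9.3084 16.1194] v=[-2.4316 -0.1889 1.0619]
Max displacement = 1.1194

Answer: 1.1194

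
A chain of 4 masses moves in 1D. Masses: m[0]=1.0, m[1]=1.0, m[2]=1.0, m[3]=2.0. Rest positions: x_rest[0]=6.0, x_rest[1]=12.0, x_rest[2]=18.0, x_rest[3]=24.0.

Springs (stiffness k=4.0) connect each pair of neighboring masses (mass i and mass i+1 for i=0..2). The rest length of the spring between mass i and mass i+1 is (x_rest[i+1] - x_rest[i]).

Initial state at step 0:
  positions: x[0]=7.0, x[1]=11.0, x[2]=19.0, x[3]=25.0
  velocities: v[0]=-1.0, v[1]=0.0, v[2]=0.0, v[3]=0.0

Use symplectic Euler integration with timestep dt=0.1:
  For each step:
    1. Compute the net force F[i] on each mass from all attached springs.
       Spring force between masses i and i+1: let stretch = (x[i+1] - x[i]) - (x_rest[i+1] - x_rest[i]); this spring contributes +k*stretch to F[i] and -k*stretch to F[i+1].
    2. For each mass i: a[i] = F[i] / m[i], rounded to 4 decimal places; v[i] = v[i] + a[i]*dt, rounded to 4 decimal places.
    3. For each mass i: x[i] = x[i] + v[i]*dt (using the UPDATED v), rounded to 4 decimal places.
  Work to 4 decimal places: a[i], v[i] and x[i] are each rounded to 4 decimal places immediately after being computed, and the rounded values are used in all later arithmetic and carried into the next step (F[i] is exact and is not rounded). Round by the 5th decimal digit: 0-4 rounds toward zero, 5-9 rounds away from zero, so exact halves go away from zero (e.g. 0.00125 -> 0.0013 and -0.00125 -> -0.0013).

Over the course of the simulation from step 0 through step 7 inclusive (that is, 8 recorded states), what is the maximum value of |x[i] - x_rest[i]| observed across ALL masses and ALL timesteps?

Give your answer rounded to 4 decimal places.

Step 0: x=[7.0000 11.0000 19.0000 25.0000] v=[-1.0000 0.0000 0.0000 0.0000]
Step 1: x=[6.8200 11.1600 18.9200 25.0000] v=[-1.8000 1.6000 -0.8000 0.0000]
Step 2: x=[6.5736 11.4568 18.7728 24.9984] v=[-2.4640 2.9680 -1.4720 -0.0160]
Step 3: x=[6.2825 11.8509 18.5820 24.9923] v=[-2.9107 3.9411 -1.9082 -0.0611]
Step 4: x=[5.9742 12.2915 18.3784 24.9780] v=[-3.0833 4.4062 -2.0365 -0.1432]
Step 5: x=[5.6786 12.7229 18.1953 24.9517] v=[-2.9564 4.3140 -1.8314 -0.2631]
Step 6: x=[5.4247 13.0914 18.0635 24.9103] v=[-2.5387 3.6852 -1.3178 -0.4144]
Step 7: x=[5.2375 13.3521 18.0067 24.8519] v=[-1.8720 2.6074 -0.5679 -0.5838]
Max displacement = 1.3521

Answer: 1.3521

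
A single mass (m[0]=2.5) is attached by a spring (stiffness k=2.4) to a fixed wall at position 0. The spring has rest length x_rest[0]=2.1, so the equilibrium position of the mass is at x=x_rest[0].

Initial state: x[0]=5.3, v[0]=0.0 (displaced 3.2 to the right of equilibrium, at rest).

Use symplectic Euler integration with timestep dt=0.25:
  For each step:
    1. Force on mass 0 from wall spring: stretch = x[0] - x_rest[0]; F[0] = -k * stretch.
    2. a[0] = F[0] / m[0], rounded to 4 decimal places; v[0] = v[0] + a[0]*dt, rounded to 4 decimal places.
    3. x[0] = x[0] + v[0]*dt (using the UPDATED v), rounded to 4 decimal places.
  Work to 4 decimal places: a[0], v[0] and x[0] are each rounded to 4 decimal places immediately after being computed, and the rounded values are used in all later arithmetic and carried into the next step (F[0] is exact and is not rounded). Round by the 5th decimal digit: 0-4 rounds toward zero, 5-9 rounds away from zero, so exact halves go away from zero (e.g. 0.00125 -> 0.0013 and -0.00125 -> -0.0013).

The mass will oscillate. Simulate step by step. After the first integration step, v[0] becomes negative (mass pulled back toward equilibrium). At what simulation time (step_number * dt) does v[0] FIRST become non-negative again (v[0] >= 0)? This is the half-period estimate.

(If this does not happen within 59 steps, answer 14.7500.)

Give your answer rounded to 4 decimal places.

Answer: 3.2500

Derivation:
Step 0: x=[5.3000] v=[0.0000]
Step 1: x=[5.1080] v=[-0.7680]
Step 2: x=[4.7355] v=[-1.4899]
Step 3: x=[4.2049] v=[-2.1224]
Step 4: x=[3.5480] v=[-2.6276]
Step 5: x=[2.8042] v=[-2.9751]
Step 6: x=[2.0182] v=[-3.1441]
Step 7: x=[1.2371] v=[-3.1245]
Step 8: x=[0.5078] v=[-2.9174]
Step 9: x=[-0.1260] v=[-2.5353]
Step 10: x=[-0.6263] v=[-2.0011]
Step 11: x=[-0.9630] v=[-1.3468]
Step 12: x=[-1.1159] v=[-0.6117]
Step 13: x=[-1.0759] v=[0.1601]
First v>=0 after going negative at step 13, time=3.2500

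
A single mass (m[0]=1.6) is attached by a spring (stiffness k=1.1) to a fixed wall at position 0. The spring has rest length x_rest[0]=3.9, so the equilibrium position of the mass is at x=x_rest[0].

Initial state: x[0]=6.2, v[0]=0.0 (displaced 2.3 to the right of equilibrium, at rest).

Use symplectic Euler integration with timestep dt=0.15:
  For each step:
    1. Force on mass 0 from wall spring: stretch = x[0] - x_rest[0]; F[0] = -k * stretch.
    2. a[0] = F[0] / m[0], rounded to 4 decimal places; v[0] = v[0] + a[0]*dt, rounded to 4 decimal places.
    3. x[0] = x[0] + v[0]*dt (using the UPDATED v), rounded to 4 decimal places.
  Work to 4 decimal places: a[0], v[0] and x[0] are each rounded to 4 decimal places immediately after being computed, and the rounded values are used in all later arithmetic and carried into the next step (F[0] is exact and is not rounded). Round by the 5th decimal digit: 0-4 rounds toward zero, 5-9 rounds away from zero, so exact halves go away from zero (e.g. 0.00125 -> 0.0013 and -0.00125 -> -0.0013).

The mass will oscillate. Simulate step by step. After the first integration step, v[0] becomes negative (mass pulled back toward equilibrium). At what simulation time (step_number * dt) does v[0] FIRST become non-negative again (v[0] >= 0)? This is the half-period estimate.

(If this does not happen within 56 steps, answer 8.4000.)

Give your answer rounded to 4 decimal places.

Step 0: x=[6.2000] v=[0.0000]
Step 1: x=[6.1644] v=[-0.2372]
Step 2: x=[6.0938] v=[-0.4707]
Step 3: x=[5.9893] v=[-0.6969]
Step 4: x=[5.8524] v=[-0.9124]
Step 5: x=[5.6853] v=[-1.1137]
Step 6: x=[5.4906] v=[-1.2978]
Step 7: x=[5.2713] v=[-1.4618]
Step 8: x=[5.0308] v=[-1.6032]
Step 9: x=[4.7728] v=[-1.7198]
Step 10: x=[4.5013] v=[-1.8098]
Step 11: x=[4.2205] v=[-1.8718]
Step 12: x=[3.9348] v=[-1.9048]
Step 13: x=[3.6485] v=[-1.9084]
Step 14: x=[3.3661] v=[-1.8825]
Step 15: x=[3.0920] v=[-1.8274]
Step 16: x=[2.8304] v=[-1.7441]
Step 17: x=[2.5853] v=[-1.6338]
Step 18: x=[2.3606] v=[-1.4982]
Step 19: x=[2.1597] v=[-1.3395]
Step 20: x=[1.9857] v=[-1.1600]
Step 21: x=[1.8413] v=[-0.9626]
Step 22: x=[1.7288] v=[-0.7503]
Step 23: x=[1.6498] v=[-0.5264]
Step 24: x=[1.6056] v=[-0.2944]
Step 25: x=[1.5969] v=[-0.0578]
Step 26: x=[1.6239] v=[0.1797]
First v>=0 after going negative at step 26, time=3.9000

Answer: 3.9000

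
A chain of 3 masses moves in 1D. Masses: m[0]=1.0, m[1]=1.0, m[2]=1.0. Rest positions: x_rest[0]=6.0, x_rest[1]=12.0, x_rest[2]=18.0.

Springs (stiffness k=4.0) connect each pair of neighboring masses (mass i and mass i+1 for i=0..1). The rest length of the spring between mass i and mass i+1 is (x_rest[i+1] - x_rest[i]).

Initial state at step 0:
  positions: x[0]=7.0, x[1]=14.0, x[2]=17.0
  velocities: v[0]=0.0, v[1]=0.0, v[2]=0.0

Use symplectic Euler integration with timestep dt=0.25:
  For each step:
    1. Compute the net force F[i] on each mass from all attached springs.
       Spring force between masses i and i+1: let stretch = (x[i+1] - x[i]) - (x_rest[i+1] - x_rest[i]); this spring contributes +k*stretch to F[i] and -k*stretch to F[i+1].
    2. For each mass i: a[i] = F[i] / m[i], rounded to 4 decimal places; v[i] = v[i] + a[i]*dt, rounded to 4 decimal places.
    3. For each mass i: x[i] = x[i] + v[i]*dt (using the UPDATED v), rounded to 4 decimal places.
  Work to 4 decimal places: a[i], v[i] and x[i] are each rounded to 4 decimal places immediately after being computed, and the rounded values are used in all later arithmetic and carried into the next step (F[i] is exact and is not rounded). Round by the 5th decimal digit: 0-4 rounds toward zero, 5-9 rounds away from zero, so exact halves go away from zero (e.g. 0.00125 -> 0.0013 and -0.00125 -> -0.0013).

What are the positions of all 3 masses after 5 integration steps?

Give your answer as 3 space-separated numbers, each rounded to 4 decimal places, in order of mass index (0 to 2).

Step 0: x=[7.0000 14.0000 17.0000] v=[0.0000 0.0000 0.0000]
Step 1: x=[7.2500 13.0000 17.7500] v=[1.0000 -4.0000 3.0000]
Step 2: x=[7.4375 11.7500 18.8125] v=[0.7500 -5.0000 4.2500]
Step 3: x=[7.2031 11.1875 19.6094] v=[-0.9375 -2.2500 3.1875]
Step 4: x=[6.4648 11.7344 19.8008] v=[-2.9531 2.1875 0.7656]
Step 5: x=[5.5439 12.9805 19.4756] v=[-3.6835 4.9843 -1.3008]

Answer: 5.5439 12.9805 19.4756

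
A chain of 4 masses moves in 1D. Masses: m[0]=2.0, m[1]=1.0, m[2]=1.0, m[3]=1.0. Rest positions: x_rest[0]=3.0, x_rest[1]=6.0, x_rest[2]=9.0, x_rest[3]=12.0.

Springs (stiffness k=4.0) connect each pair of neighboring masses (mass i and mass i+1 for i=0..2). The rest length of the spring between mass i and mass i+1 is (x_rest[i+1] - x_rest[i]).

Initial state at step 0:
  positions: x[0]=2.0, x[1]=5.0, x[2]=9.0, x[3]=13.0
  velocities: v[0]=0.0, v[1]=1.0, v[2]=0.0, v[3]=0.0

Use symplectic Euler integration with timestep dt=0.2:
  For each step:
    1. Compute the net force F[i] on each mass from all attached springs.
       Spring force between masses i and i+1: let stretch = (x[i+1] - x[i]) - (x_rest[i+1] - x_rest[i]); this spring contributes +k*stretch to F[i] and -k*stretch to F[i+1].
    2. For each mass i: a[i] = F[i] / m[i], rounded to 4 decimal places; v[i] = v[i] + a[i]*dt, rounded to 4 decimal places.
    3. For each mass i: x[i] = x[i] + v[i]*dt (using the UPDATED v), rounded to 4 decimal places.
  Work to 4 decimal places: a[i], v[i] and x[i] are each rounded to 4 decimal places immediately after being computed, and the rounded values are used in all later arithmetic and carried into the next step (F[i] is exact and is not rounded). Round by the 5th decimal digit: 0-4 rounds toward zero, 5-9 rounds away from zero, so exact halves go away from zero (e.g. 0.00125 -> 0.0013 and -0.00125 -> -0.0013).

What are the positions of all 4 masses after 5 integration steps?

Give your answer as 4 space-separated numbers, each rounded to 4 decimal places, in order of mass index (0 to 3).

Step 0: x=[2.0000 5.0000 9.0000 13.0000] v=[0.0000 1.0000 0.0000 0.0000]
Step 1: x=[2.0000 5.3600 9.0000 12.8400] v=[0.0000 1.8000 0.0000 -0.8000]
Step 2: x=[2.0288 5.7648 9.0320 12.5456] v=[0.1440 2.0240 0.1600 -1.4720]
Step 3: x=[2.1165 6.0946 9.1034 12.1690] v=[0.4384 1.6490 0.3571 -1.8829]
Step 4: x=[2.2824 6.2693 9.1839 11.7819] v=[0.8296 0.8736 0.4025 -1.9354]
Step 5: x=[2.5273 6.2725 9.2137 11.4591] v=[1.2244 0.0158 0.1492 -1.6138]

Answer: 2.5273 6.2725 9.2137 11.4591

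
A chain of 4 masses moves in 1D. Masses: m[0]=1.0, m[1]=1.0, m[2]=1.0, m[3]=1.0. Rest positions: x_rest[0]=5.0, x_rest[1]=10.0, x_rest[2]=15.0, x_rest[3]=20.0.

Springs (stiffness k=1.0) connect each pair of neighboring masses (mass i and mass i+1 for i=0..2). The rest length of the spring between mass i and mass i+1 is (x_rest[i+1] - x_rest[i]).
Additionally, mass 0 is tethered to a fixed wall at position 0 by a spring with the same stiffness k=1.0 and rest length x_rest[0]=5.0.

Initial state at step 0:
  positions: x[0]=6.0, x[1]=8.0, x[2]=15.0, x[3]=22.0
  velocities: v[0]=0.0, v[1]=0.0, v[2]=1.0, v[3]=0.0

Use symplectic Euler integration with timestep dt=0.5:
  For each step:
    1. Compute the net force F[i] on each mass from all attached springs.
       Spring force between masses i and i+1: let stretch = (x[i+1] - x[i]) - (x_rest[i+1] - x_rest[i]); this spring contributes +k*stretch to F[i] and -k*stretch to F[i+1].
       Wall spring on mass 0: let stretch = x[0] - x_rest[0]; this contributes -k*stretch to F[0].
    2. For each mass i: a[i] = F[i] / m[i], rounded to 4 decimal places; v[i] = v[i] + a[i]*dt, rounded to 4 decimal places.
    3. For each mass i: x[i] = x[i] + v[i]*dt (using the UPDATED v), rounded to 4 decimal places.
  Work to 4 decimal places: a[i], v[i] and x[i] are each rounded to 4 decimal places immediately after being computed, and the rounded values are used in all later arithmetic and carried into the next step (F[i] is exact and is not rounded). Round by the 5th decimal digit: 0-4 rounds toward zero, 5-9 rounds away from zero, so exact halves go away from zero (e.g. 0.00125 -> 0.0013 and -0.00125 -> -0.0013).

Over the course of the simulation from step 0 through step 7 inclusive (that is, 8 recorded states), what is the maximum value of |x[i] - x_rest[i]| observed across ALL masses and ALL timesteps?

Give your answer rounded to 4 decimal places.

Step 0: x=[6.0000 8.0000 15.0000 22.0000] v=[0.0000 0.0000 1.0000 0.0000]
Step 1: x=[5.0000 9.2500 15.5000 21.5000] v=[-2.0000 2.5000 1.0000 -1.0000]
Step 2: x=[3.8125 11.0000 15.9375 20.7500] v=[-2.3750 3.5000 0.8750 -1.5000]
Step 3: x=[3.4688 12.1875 16.3438 20.0469] v=[-0.6875 2.3750 0.8125 -1.4063]
Step 4: x=[4.4376 12.2344 16.6368 19.6680] v=[1.9375 0.0938 0.5859 -0.7579]
Step 5: x=[6.2462 11.4327 16.5870 19.7813] v=[3.6171 -1.6034 -0.0997 0.2265]
Step 6: x=[7.7899 10.6230 16.0472 20.3460] v=[3.0873 -1.6195 -1.0797 1.1294]
Step 7: x=[8.0944 10.4610 15.2260 21.0860] v=[0.6089 -0.3240 -1.6424 1.4800]
Max displacement = 3.0944

Answer: 3.0944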